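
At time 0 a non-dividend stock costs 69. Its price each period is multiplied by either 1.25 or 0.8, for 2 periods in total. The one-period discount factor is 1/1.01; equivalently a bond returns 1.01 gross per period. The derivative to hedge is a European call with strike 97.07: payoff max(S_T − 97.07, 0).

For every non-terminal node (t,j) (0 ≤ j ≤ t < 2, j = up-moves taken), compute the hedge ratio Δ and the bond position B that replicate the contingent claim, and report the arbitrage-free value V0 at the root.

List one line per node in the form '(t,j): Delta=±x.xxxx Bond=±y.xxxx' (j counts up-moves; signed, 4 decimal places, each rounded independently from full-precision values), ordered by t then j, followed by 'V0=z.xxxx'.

(0,0): Delta=0.1599 Bond=-8.7367
(1,0): Delta=0.0000 Bond=0.0000
(1,1): Delta=0.2768 Bond=-18.9087
V0=2.2934

Risk-neutral probability p* = (R−d)/(u−d) = (1.01−0.8)/(1.25−0.8) = 0.4667.
Payoff layer (t=2): V(2,0)=0.0000, V(2,1)=0.0000, V(2,2)=10.7425
Node (1,0) S=55.2000: V=(p*·0.0000+(1−p*)·0.0000)/1.01=0.0000; Δ=(0.0000−0.0000)/(69.0000−44.1600)=0.0000; B=V−Δ·S=0.0000
Node (1,1) S=86.2500: V=(p*·10.7425+(1−p*)·0.0000)/1.01=4.9635; Δ=(10.7425−0.0000)/(107.8125−69.0000)=0.2768; B=V−Δ·S=-18.9087
Node (0,0) S=69.0000: V=(p*·4.9635+(1−p*)·0.0000)/1.01=2.2934; Δ=(4.9635−0.0000)/(86.2500−55.2000)=0.1599; B=V−Δ·S=-8.7367
Root portfolio cost Δ·69+B reproduces V0=2.2934.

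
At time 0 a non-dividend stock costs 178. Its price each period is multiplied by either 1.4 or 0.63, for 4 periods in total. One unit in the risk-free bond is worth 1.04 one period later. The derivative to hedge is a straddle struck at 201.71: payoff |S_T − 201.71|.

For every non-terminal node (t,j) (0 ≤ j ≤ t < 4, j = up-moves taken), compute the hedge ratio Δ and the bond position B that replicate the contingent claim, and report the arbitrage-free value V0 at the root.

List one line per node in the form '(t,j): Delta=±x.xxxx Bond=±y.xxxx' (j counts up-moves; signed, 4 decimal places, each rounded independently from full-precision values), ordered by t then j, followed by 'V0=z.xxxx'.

Under the risk-neutral measure, an up-move has probability p* = (R−d)/(u−d) = 0.5325 and values discount at R = 1.04.
Terminal payoffs: V(4,0)=173.6697, V(4,1)=139.3983, V(4,2)=63.2395, V(4,3)=106.0022, V(4,4)=482.0948
Node (3,0) S=44.5084: V=(p*·139.3983+(1−p*)·173.6697)/1.04=149.4436; Δ=(139.3983−173.6697)/(62.3117−28.0403)=-1.0000; B=V−Δ·S=193.9519
Node (3,1) S=98.9075: V=(p*·63.2395+(1−p*)·139.3983)/1.04=95.0444; Δ=(63.2395−139.3983)/(138.4705−62.3117)=-1.0000; B=V−Δ·S=193.9519
Node (3,2) S=219.7944: V=(p*·106.0022+(1−p*)·63.2395)/1.04=82.7012; Δ=(106.0022−63.2395)/(307.7122−138.4705)=0.2527; B=V−Δ·S=27.1653
Node (3,3) S=488.4320: V=(p*·482.0948+(1−p*)·106.0022)/1.04=294.4801; Δ=(482.0948−106.0022)/(683.8048−307.7122)=1.0000; B=V−Δ·S=-193.9519
Node (2,0) S=70.6482: V=(p*·95.0444+(1−p*)·149.4436)/1.04=115.8440; Δ=(95.0444−149.4436)/(98.9075−44.5084)=-1.0000; B=V−Δ·S=186.4922
Node (2,1) S=156.9960: V=(p*·82.7012+(1−p*)·95.0444)/1.04=85.0693; Δ=(82.7012−95.0444)/(219.7944−98.9075)=-0.1021; B=V−Δ·S=101.0995
Node (2,2) S=348.8800: V=(p*·294.4801+(1−p*)·82.7012)/1.04=187.9486; Δ=(294.4801−82.7012)/(488.4320−219.7944)=0.7883; B=V−Δ·S=-87.0889
Node (1,0) S=112.1400: V=(p*·85.0693+(1−p*)·115.8440)/1.04=95.6322; Δ=(85.0693−115.8440)/(156.9960−70.6482)=-0.3564; B=V−Δ·S=135.5994
Node (1,1) S=249.2000: V=(p*·187.9486+(1−p*)·85.0693)/1.04=134.4704; Δ=(187.9486−85.0693)/(348.8800−156.9960)=0.5362; B=V−Δ·S=0.8609
Node (0,0) S=178.0000: V=(p*·134.4704+(1−p*)·95.6322)/1.04=111.8387; Δ=(134.4704−95.6322)/(249.2000−112.1400)=0.2834; B=V−Δ·S=61.3995
Self-financing check: at every node Δ·S+B equals the discounted successor values.

(0,0): Delta=0.2834 Bond=61.3995
(1,0): Delta=-0.3564 Bond=135.5994
(1,1): Delta=0.5362 Bond=0.8609
(2,0): Delta=-1.0000 Bond=186.4922
(2,1): Delta=-0.1021 Bond=101.0995
(2,2): Delta=0.7883 Bond=-87.0889
(3,0): Delta=-1.0000 Bond=193.9519
(3,1): Delta=-1.0000 Bond=193.9519
(3,2): Delta=0.2527 Bond=27.1653
(3,3): Delta=1.0000 Bond=-193.9519
V0=111.8387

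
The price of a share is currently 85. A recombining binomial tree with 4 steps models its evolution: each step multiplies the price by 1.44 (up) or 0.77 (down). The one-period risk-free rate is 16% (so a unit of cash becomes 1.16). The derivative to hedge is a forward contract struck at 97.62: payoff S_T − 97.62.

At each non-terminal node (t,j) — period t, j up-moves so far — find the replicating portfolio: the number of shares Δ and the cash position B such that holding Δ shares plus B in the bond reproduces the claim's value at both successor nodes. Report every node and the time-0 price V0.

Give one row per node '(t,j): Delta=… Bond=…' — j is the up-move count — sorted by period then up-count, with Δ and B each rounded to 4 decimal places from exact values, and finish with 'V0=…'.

(0,0): Delta=1.0000 Bond=-53.9147
(1,0): Delta=1.0000 Bond=-62.5410
(1,1): Delta=1.0000 Bond=-62.5410
(2,0): Delta=1.0000 Bond=-72.5476
(2,1): Delta=1.0000 Bond=-72.5476
(2,2): Delta=1.0000 Bond=-72.5476
(3,0): Delta=1.0000 Bond=-84.1552
(3,1): Delta=1.0000 Bond=-84.1552
(3,2): Delta=1.0000 Bond=-84.1552
(3,3): Delta=1.0000 Bond=-84.1552
V0=31.0853

Since d<R<u, set p* = (R−d)/(u−d) = 0.5821; price each node as the discounted p*-expectation of its children.
Terminal values V(4,·): V(4,0)=-67.7399, V(4,1)=-41.7404, V(4,2)=6.8822, V(4,3)=97.8127, V(4,4)=267.8644
(3,0): S=38.8053. Δ = (V_up−V_dn)/(S_up−S_dn) = (-41.7404−-67.7399)/(55.8796−29.8801) = 1.0000. V = [p*·-41.7404 + (1−p*)·-67.7399]/1.16 = -45.3499. B = V − Δ·S = -84.1552.
(3,1): S=72.5710. Δ = (V_up−V_dn)/(S_up−S_dn) = (6.8822−-41.7404)/(104.5022−55.8796) = 1.0000. V = [p*·6.8822 + (1−p*)·-41.7404]/1.16 = -11.5842. B = V − Δ·S = -84.1552.
(3,2): S=135.7171. Δ = (V_up−V_dn)/(S_up−S_dn) = (97.8127−6.8822)/(195.4327−104.5022) = 1.0000. V = [p*·97.8127 + (1−p*)·6.8822]/1.16 = 51.5619. B = V − Δ·S = -84.1552.
(3,3): S=253.8086. Δ = (V_up−V_dn)/(S_up−S_dn) = (267.8644−97.8127)/(365.4844−195.4327) = 1.0000. V = [p*·267.8644 + (1−p*)·97.8127]/1.16 = 169.6535. B = V − Δ·S = -84.1552.
(2,0): S=50.3965. Δ = (V_up−V_dn)/(S_up−S_dn) = (-11.5842−-45.3499)/(72.5710−38.8053) = 1.0000. V = [p*·-11.5842 + (1−p*)·-45.3499]/1.16 = -22.1511. B = V − Δ·S = -72.5476.
(2,1): S=94.2480. Δ = (V_up−V_dn)/(S_up−S_dn) = (51.5619−-11.5842)/(135.7171−72.5710) = 1.0000. V = [p*·51.5619 + (1−p*)·-11.5842]/1.16 = 21.7004. B = V − Δ·S = -72.5476.
(2,2): S=176.2560. Δ = (V_up−V_dn)/(S_up−S_dn) = (169.6535−51.5619)/(253.8086−135.7171) = 1.0000. V = [p*·169.6535 + (1−p*)·51.5619]/1.16 = 103.7084. B = V − Δ·S = -72.5476.
(1,0): S=65.4500. Δ = (V_up−V_dn)/(S_up−S_dn) = (21.7004−-22.1511)/(94.2480−50.3965) = 1.0000. V = [p*·21.7004 + (1−p*)·-22.1511]/1.16 = 2.9090. B = V − Δ·S = -62.5410.
(1,1): S=122.4000. Δ = (V_up−V_dn)/(S_up−S_dn) = (103.7084−21.7004)/(176.2560−94.2480) = 1.0000. V = [p*·103.7084 + (1−p*)·21.7004]/1.16 = 59.8590. B = V − Δ·S = -62.5410.
(0,0): S=85.0000. Δ = (V_up−V_dn)/(S_up−S_dn) = (59.8590−2.9090)/(122.4000−65.4500) = 1.0000. V = [p*·59.8590 + (1−p*)·2.9090]/1.16 = 31.0853. B = V − Δ·S = -53.9147.
Self-financing check: at every node Δ·S+B equals the discounted successor values.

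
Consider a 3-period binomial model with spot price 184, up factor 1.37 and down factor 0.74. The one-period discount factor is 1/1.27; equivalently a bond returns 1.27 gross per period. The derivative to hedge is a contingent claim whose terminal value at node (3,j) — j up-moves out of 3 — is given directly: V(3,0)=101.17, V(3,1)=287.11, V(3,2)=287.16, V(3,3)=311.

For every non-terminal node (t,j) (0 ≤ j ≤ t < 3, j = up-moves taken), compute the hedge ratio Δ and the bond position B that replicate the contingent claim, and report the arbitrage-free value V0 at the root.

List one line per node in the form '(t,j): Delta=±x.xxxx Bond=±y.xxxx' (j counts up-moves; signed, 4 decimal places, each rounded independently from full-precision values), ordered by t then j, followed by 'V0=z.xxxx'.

(0,0): Delta=0.1154 Bond=125.5252
(1,0): Delta=0.2713 Bond=138.1851
(1,1): Delta=0.0995 Bond=163.4231
(2,0): Delta=2.9292 Bond=-92.3116
(2,1): Delta=0.0004 Bond=226.0246
(2,2): Delta=0.1096 Bond=204.0610
V0=146.7534

The replicating-portfolio and risk-neutral prices coincide; use p* = (1.27−0.74)/(1.37−0.74) = 0.8413 for the latter.
At expiry t=3: V(3,0)=101.1700, V(3,1)=287.1100, V(3,2)=287.1600, V(3,3)=311.0000
Node (2,0) S=100.7584: V=(p*·287.1100+(1−p*)·101.1700)/1.27=202.8313; Δ=(287.1100−101.1700)/(138.0390−74.5612)=2.9292; B=V−Δ·S=-92.3116
Node (2,1) S=186.5392: V=(p*·287.1600+(1−p*)·287.1100)/1.27=226.1040; Δ=(287.1600−287.1100)/(255.5587−138.0390)=0.0004; B=V−Δ·S=226.0246
Node (2,2) S=345.3496: V=(p*·311.0000+(1−p*)·287.1600)/1.27=241.9023; Δ=(311.0000−287.1600)/(473.1290−255.5587)=0.1096; B=V−Δ·S=204.0610
Node (1,0) S=136.1600: V=(p*·226.1040+(1−p*)·202.8313)/1.27=175.1259; Δ=(226.1040−202.8313)/(186.5392−100.7584)=0.2713; B=V−Δ·S=138.1851
Node (1,1) S=252.0800: V=(p*·241.9023+(1−p*)·226.1040)/1.27=188.4997; Δ=(241.9023−226.1040)/(345.3496−186.5392)=0.0995; B=V−Δ·S=163.4231
Node (0,0) S=184.0000: V=(p*·188.4997+(1−p*)·175.1259)/1.27=146.7534; Δ=(188.4997−175.1259)/(252.0800−136.1600)=0.1154; B=V−Δ·S=125.5252
Check: Δ(0,0)·S0 + B(0,0) = 146.7534 = V0.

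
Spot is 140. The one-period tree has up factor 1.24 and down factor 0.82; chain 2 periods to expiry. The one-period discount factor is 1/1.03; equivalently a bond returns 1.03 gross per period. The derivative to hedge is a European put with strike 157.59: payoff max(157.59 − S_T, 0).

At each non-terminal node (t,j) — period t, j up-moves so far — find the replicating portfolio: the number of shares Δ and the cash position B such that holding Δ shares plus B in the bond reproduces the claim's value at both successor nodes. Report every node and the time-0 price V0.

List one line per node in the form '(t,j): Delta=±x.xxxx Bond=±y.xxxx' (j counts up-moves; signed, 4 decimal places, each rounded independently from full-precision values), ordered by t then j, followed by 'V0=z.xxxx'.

Under the risk-neutral measure, an up-move has probability p* = (R−d)/(u−d) = 0.5000 and values discount at R = 1.03.
At expiry t=2: V(2,0)=63.4540, V(2,1)=15.2380, V(2,2)=0.0000
(1,0): S=114.8000. Δ = (V_up−V_dn)/(S_up−S_dn) = (15.2380−63.4540)/(142.3520−94.1360) = -1.0000. V = [p*·15.2380 + (1−p*)·63.4540]/1.03 = 38.2000. B = V − Δ·S = 153.0000.
(1,1): S=173.6000. Δ = (V_up−V_dn)/(S_up−S_dn) = (0.0000−15.2380)/(215.2640−142.3520) = -0.2090. V = [p*·0.0000 + (1−p*)·15.2380]/1.03 = 7.3971. B = V − Δ·S = 43.6780.
(0,0): S=140.0000. Δ = (V_up−V_dn)/(S_up−S_dn) = (7.3971−38.2000)/(173.6000−114.8000) = -0.5239. V = [p*·7.3971 + (1−p*)·38.2000]/1.03 = 22.1345. B = V − Δ·S = 95.4748.
Check: Δ(0,0)·S0 + B(0,0) = 22.1345 = V0.

(0,0): Delta=-0.5239 Bond=95.4748
(1,0): Delta=-1.0000 Bond=153.0000
(1,1): Delta=-0.2090 Bond=43.6780
V0=22.1345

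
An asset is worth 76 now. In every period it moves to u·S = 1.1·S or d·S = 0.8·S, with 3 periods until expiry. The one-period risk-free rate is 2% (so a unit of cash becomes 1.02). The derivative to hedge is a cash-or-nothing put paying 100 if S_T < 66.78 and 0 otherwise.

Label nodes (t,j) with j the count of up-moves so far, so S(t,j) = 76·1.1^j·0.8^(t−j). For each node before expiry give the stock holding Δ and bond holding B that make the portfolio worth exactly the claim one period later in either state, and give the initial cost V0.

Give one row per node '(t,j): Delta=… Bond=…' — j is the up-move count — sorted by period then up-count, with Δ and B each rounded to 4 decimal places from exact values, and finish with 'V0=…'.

(0,0): Delta=-1.6488 Bond=141.8370
(1,0): Delta=-3.9416 Bond=284.0788
(1,1): Delta=-1.0424 Bond=93.9809
(2,0): Delta=0.0000 Bond=98.0392
(2,1): Delta=-4.9841 Bond=359.4771
(2,2): Delta=0.0000 Bond=0.0000
V0=16.5290

Risk-neutral probability p* = (R−d)/(u−d) = (1.02−0.8)/(1.1−0.8) = 0.7333.
At expiry t=3: V(3,0)=100.0000, V(3,1)=100.0000, V(3,2)=0.0000, V(3,3)=0.0000
  t=2,j=0: stock 48.6400 → up 53.5040 (V=100.0000), down 38.9120 (V=100.0000). Price 98.0392; hedge Δ=0.0000, bond B=98.0392.
  t=2,j=1: stock 66.8800 → up 73.5680 (V=0.0000), down 53.5040 (V=100.0000). Price 26.1438; hedge Δ=-4.9841, bond B=359.4771.
  t=2,j=2: stock 91.9600 → up 101.1560 (V=0.0000), down 73.5680 (V=0.0000). Price 0.0000; hedge Δ=0.0000, bond B=0.0000.
  t=1,j=0: stock 60.8000 → up 66.8800 (V=26.1438), down 48.6400 (V=98.0392). Price 44.4274; hedge Δ=-3.9416, bond B=284.0788.
  t=1,j=1: stock 83.6000 → up 91.9600 (V=0.0000), down 66.8800 (V=26.1438). Price 6.8350; hedge Δ=-1.0424, bond B=93.9809.
  t=0,j=0: stock 76.0000 → up 83.6000 (V=6.8350), down 60.8000 (V=44.4274). Price 16.5290; hedge Δ=-1.6488, bond B=141.8370.
Check: Δ(0,0)·S0 + B(0,0) = 16.5290 = V0.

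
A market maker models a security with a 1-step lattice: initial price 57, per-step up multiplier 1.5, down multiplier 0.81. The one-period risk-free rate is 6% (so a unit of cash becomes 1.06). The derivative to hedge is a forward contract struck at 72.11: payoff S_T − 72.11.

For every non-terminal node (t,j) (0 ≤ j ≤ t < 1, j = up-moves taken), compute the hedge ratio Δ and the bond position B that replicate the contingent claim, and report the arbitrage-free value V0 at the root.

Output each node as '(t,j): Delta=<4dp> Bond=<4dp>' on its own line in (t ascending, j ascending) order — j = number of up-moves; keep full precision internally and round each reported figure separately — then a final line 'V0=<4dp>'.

Risk-neutral probability p* = (R−d)/(u−d) = (1.06−0.81)/(1.5−0.81) = 0.3623.
Terminal values V(1,·): V(1,0)=-25.9400, V(1,1)=13.3900
  t=0,j=0: stock 57.0000 → up 85.5000 (V=13.3900), down 46.1700 (V=-25.9400). Price -11.0283; hedge Δ=1.0000, bond B=-68.0283.
The time-0 hedge costs -11.0283, which is the no-arbitrage price.

(0,0): Delta=1.0000 Bond=-68.0283
V0=-11.0283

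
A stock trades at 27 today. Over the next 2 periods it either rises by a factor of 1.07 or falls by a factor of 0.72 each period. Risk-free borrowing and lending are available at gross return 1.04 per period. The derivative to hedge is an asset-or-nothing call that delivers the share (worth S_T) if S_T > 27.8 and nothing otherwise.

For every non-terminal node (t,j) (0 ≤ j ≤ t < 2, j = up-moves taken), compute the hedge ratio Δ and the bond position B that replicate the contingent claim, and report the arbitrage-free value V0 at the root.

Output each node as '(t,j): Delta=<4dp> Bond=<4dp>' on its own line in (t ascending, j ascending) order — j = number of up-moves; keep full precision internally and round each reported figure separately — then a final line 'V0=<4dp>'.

(0,0): Delta=2.8757 Bond=-53.7540
(1,0): Delta=0.0000 Bond=0.0000
(1,1): Delta=3.0571 Bond=-61.1452
V0=23.8907

No-arbitrage ⇒ martingale measure with p* = (R−d)/(u−d) = 0.9143.
Terminal payoffs: V(2,0)=0.0000, V(2,1)=0.0000, V(2,2)=30.9123
  t=1,j=0: stock 19.4400 → up 20.8008 (V=0.0000), down 13.9968 (V=0.0000). Price 0.0000; hedge Δ=0.0000, bond B=0.0000.
  t=1,j=1: stock 28.8900 → up 30.9123 (V=30.9123), down 20.8008 (V=0.0000). Price 27.1756; hedge Δ=3.0571, bond B=-61.1452.
  t=0,j=0: stock 27.0000 → up 28.8900 (V=27.1756), down 19.4400 (V=0.0000). Price 23.8907; hedge Δ=2.8757, bond B=-53.7540.
The time-0 hedge costs 23.8907, which is the no-arbitrage price.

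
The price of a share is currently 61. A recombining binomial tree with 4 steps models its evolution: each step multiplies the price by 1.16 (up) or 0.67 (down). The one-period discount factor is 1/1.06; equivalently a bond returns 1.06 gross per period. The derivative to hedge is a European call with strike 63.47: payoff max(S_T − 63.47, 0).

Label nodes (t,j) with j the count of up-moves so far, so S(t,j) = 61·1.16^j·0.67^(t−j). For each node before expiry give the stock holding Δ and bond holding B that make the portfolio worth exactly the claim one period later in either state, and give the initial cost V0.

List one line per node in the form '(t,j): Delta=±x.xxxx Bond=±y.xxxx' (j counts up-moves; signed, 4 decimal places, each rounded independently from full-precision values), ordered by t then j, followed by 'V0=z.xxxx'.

(0,0): Delta=0.6643 Bond=-25.4844
(1,0): Delta=0.0091 Bond=-0.2355
(1,1): Delta=0.7614 Bond=-33.8796
(2,0): Delta=0.0000 Bond=0.0000
(2,1): Delta=0.0105 Bond=-0.3136
(2,2): Delta=0.8726 Bond=-45.0403
(3,0): Delta=0.0000 Bond=0.0000
(3,1): Delta=0.0000 Bond=0.0000
(3,2): Delta=0.0120 Bond=-0.4177
(3,3): Delta=1.0000 Bond=-59.8774
V0=15.0388

Under the risk-neutral measure, an up-move has probability p* = (R−d)/(u−d) = 0.7959 and values discount at R = 1.06.
At expiry t=4: V(4,0)=0.0000, V(4,1)=0.0000, V(4,2)=0.0000, V(4,3)=0.3238, V(4,4)=46.9790
Node (3,0) S=18.3465: V=(p*·0.0000+(1−p*)·0.0000)/1.06=0.0000; Δ=(0.0000−0.0000)/(21.2820−12.2922)=0.0000; B=V−Δ·S=0.0000
Node (3,1) S=31.7642: V=(p*·0.0000+(1−p*)·0.0000)/1.06=0.0000; Δ=(0.0000−0.0000)/(36.8464−21.2820)=0.0000; B=V−Δ·S=0.0000
Node (3,2) S=54.9947: V=(p*·0.3238+(1−p*)·0.0000)/1.06=0.2431; Δ=(0.3238−0.0000)/(63.7938−36.8464)=0.0120; B=V−Δ·S=-0.4177
Node (3,3) S=95.2147: V=(p*·46.9790+(1−p*)·0.3238)/1.06=35.3373; Δ=(46.9790−0.3238)/(110.4490−63.7938)=1.0000; B=V−Δ·S=-59.8774
Node (2,0) S=27.3829: V=(p*·0.0000+(1−p*)·0.0000)/1.06=0.0000; Δ=(0.0000−0.0000)/(31.7642−18.3465)=0.0000; B=V−Δ·S=0.0000
Node (2,1) S=47.4092: V=(p*·0.2431+(1−p*)·0.0000)/1.06=0.1826; Δ=(0.2431−0.0000)/(54.9947−31.7642)=0.0105; B=V−Δ·S=-0.3136
Node (2,2) S=82.0816: V=(p*·35.3373+(1−p*)·0.2431)/1.06=26.5804; Δ=(35.3373−0.2431)/(95.2147−54.9947)=0.8726; B=V−Δ·S=-45.0403
Node (1,0) S=40.8700: V=(p*·0.1826+(1−p*)·0.0000)/1.06=0.1371; Δ=(0.1826−0.0000)/(47.4092−27.3829)=0.0091; B=V−Δ·S=-0.2355
Node (1,1) S=70.7600: V=(p*·26.5804+(1−p*)·0.1826)/1.06=19.9935; Δ=(26.5804−0.1826)/(82.0816−47.4092)=0.7614; B=V−Δ·S=-33.8796
Node (0,0) S=61.0000: V=(p*·19.9935+(1−p*)·0.1371)/1.06=15.0388; Δ=(19.9935−0.1371)/(70.7600−40.8700)=0.6643; B=V−Δ·S=-25.4844
The time-0 hedge costs 15.0388, which is the no-arbitrage price.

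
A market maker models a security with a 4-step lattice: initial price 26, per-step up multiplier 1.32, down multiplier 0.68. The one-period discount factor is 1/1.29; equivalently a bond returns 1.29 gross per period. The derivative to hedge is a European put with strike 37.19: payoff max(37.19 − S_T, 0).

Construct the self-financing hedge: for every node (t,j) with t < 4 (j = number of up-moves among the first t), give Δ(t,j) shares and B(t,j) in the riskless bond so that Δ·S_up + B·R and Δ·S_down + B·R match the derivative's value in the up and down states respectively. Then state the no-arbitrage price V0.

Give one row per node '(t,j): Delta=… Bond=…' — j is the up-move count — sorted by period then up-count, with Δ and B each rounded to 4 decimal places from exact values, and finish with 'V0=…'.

The replicating-portfolio and risk-neutral prices coincide; use p* = (1.29−0.68)/(1.32−0.68) = 0.9531 for the latter.
Terminal values V(4,·): V(4,0)=31.6308, V(4,1)=26.3987, V(4,2)=16.2422, V(4,3)=0.0000, V(4,4)=0.0000
  t=3,j=0: stock 8.1752 → up 10.7913 (V=26.3987), down 5.5592 (V=31.6308). Price 20.6542; hedge Δ=-1.0000, bond B=28.8295.
  t=3,j=1: stock 15.8696 → up 20.9478 (V=16.2422), down 10.7913 (V=26.3987). Price 12.9599; hedge Δ=-1.0000, bond B=28.8295.
  t=3,j=2: stock 30.8056 → up 40.6634 (V=0.0000), down 20.9478 (V=16.2422). Price 0.5902; hedge Δ=-0.8238, bond B=25.9686.
  t=3,j=3: stock 59.7992 → up 78.9349 (V=0.0000), down 40.6634 (V=0.0000). Price 0.0000; hedge Δ=0.0000, bond B=0.0000.
  t=2,j=0: stock 12.0224 → up 15.8696 (V=12.9599), down 8.1752 (V=20.6542). Price 10.3260; hedge Δ=-1.0000, bond B=22.3484.
  t=2,j=1: stock 23.3376 → up 30.8056 (V=0.5902), down 15.8696 (V=12.9599). Price 0.9070; hedge Δ=-0.8282, bond B=20.2346.
  t=2,j=2: stock 45.3024 → up 59.7992 (V=0.0000), down 30.8056 (V=0.5902). Price 0.0214; hedge Δ=-0.0204, bond B=0.9436.
  t=1,j=0: stock 17.6800 → up 23.3376 (V=0.9070), down 12.0224 (V=10.3260). Price 1.0454; hedge Δ=-0.8324, bond B=15.7626.
  t=1,j=1: stock 34.3200 → up 45.3024 (V=0.0214), down 23.3376 (V=0.9070). Price 0.0488; hedge Δ=-0.0403, bond B=1.4325.
  t=0,j=0: stock 26.0000 → up 34.3200 (V=0.0488), down 17.6800 (V=1.0454). Price 0.0740; hedge Δ=-0.0599, bond B=1.6312.
Self-financing check: at every node Δ·S+B equals the discounted successor values.

(0,0): Delta=-0.0599 Bond=1.6312
(1,0): Delta=-0.8324 Bond=15.7626
(1,1): Delta=-0.0403 Bond=1.4325
(2,0): Delta=-1.0000 Bond=22.3484
(2,1): Delta=-0.8282 Bond=20.2346
(2,2): Delta=-0.0204 Bond=0.9436
(3,0): Delta=-1.0000 Bond=28.8295
(3,1): Delta=-1.0000 Bond=28.8295
(3,2): Delta=-0.8238 Bond=25.9686
(3,3): Delta=0.0000 Bond=0.0000
V0=0.0740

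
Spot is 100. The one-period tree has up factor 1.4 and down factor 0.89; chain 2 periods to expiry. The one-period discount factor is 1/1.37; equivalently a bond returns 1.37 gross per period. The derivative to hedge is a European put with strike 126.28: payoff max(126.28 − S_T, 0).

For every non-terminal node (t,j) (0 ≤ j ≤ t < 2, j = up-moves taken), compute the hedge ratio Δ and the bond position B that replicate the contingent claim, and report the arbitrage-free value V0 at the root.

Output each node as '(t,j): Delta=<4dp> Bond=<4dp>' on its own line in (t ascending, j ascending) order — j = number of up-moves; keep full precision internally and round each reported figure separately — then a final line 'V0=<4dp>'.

No-arbitrage ⇒ martingale measure with p* = (R−d)/(u−d) = 0.9412.
At expiry t=2: V(2,0)=47.0700, V(2,1)=1.6800, V(2,2)=0.0000
Node (1,0) S=89.0000: V=(p*·1.6800+(1−p*)·47.0700)/1.37=3.1752; Δ=(1.6800−47.0700)/(124.6000−79.2100)=-1.0000; B=V−Δ·S=92.1752
Node (1,1) S=140.0000: V=(p*·0.0000+(1−p*)·1.6800)/1.37=0.0721; Δ=(0.0000−1.6800)/(196.0000−124.6000)=-0.0235; B=V−Δ·S=3.3663
Node (0,0) S=100.0000: V=(p*·0.0721+(1−p*)·3.1752)/1.37=0.1859; Δ=(0.0721−3.1752)/(140.0000−89.0000)=-0.0608; B=V−Δ·S=6.2703
Root portfolio cost Δ·100+B reproduces V0=0.1859.

(0,0): Delta=-0.0608 Bond=6.2703
(1,0): Delta=-1.0000 Bond=92.1752
(1,1): Delta=-0.0235 Bond=3.3663
V0=0.1859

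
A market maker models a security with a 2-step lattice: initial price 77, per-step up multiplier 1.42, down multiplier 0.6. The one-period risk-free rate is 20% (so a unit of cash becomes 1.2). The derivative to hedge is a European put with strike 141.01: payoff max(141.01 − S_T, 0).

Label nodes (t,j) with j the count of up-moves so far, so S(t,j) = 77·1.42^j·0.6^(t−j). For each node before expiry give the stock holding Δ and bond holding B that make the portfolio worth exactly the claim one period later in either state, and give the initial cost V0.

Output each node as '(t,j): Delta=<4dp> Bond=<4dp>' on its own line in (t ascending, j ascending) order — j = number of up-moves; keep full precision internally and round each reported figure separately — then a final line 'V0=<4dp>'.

No-arbitrage ⇒ martingale measure with p* = (R−d)/(u−d) = 0.7317.
Payoff layer (t=2): V(2,0)=113.2900, V(2,1)=75.4060, V(2,2)=0.0000
(1,0): S=46.2000. Δ = (V_up−V_dn)/(S_up−S_dn) = (75.4060−113.2900)/(65.6040−27.7200) = -1.0000. V = [p*·75.4060 + (1−p*)·113.2900]/1.2 = 71.3083. B = V − Δ·S = 117.5083.
(1,1): S=109.3400. Δ = (V_up−V_dn)/(S_up−S_dn) = (0.0000−75.4060)/(155.2628−65.6040) = -0.8410. V = [p*·0.0000 + (1−p*)·75.4060]/1.2 = 16.8591. B = V − Δ·S = 108.8176.
(0,0): S=77.0000. Δ = (V_up−V_dn)/(S_up−S_dn) = (16.8591−71.3083)/(109.3400−46.2000) = -0.8624. V = [p*·16.8591 + (1−p*)·71.3083]/1.2 = 26.2228. B = V − Δ·S = 92.6244.
Check: Δ(0,0)·S0 + B(0,0) = 26.2228 = V0.

(0,0): Delta=-0.8624 Bond=92.6244
(1,0): Delta=-1.0000 Bond=117.5083
(1,1): Delta=-0.8410 Bond=108.8176
V0=26.2228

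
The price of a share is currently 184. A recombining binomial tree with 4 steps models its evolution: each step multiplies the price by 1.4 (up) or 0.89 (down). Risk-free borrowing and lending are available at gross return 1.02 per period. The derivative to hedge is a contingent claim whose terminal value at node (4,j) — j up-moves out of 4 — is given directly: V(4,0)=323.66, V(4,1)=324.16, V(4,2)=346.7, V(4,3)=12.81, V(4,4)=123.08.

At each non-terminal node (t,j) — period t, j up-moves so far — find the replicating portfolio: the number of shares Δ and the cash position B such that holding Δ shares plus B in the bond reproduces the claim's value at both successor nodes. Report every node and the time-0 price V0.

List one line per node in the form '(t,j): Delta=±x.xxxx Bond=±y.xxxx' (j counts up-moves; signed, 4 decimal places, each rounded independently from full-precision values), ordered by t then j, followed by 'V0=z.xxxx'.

(0,0): Delta=-0.3705 Bond=357.0192
(1,0): Delta=-0.1479 Bond=327.7211
(1,1): Delta=-0.7839 Bond=470.6722
(2,0): Delta=0.0807 Bond=300.9524
(2,1): Delta=-0.5728 Bond=431.6814
(2,2): Delta=-1.1763 Bond=621.5747
(3,0): Delta=0.0076 Bond=316.4583
(3,1): Delta=0.2166 Bond=279.2407
(3,2): Delta=-2.0397 Bond=911.1478
(3,3): Delta=0.4282 Bond=-176.1000
V0=288.8555

Since d<R<u, set p* = (R−d)/(u−d) = 0.2549; price each node as the discounted p*-expectation of its children.
Terminal values V(4,·): V(4,0)=323.6600, V(4,1)=324.1600, V(4,2)=346.7000, V(4,3)=12.8100, V(4,4)=123.0800
  t=3,j=0: stock 129.7143 → up 181.6000 (V=324.1600), down 115.4457 (V=323.6600). Price 317.4387; hedge Δ=0.0076, bond B=316.4583.
  t=3,j=1: stock 204.0450 → up 285.6629 (V=346.7000), down 181.6000 (V=324.1600). Price 323.4368; hedge Δ=0.2166, bond B=279.2407.
  t=3,j=2: stock 320.9696 → up 449.3574 (V=12.8100), down 285.6629 (V=346.7000). Price 256.4616; hedge Δ=-2.0397, bond B=911.1478.
  t=3,j=3: stock 504.8960 → up 706.8544 (V=123.0800), down 449.3574 (V=12.8100). Price 40.1157; hedge Δ=0.4282, bond B=-176.1000.
  t=2,j=0: stock 145.7464 → up 204.0450 (V=323.4368), down 129.7143 (V=317.4387). Price 312.7133; hedge Δ=0.0807, bond B=300.9524.
  t=2,j=1: stock 229.2640 → up 320.9696 (V=256.4616), down 204.0450 (V=323.4368). Price 300.3575; hedge Δ=-0.5728, bond B=431.6814.
  t=2,j=2: stock 360.6400 → up 504.8960 (V=40.1157), down 320.9696 (V=256.4616). Price 197.3672; hedge Δ=-1.1763, bond B=621.5747.
  t=1,j=0: stock 163.7600 → up 229.2640 (V=300.3575), down 145.7464 (V=312.7133). Price 303.4939; hedge Δ=-0.1479, bond B=327.7211.
  t=1,j=1: stock 257.6000 → up 360.6400 (V=197.3672), down 229.2640 (V=300.3575). Price 268.7305; hedge Δ=-0.7839, bond B=470.6722.
  t=0,j=0: stock 184.0000 → up 257.6000 (V=268.7305), down 163.7600 (V=303.4939). Price 288.8555; hedge Δ=-0.3705, bond B=357.0192.
Self-financing check: at every node Δ·S+B equals the discounted successor values.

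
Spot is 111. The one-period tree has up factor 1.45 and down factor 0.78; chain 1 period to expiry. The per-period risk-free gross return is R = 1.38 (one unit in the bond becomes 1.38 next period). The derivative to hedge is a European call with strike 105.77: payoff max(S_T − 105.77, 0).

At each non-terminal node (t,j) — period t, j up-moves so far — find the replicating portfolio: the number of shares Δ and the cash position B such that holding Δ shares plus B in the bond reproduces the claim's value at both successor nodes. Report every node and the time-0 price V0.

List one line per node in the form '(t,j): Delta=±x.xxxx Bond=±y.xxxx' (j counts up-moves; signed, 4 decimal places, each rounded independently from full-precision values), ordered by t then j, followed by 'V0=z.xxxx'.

The replicating-portfolio and risk-neutral prices coincide; use p* = (1.38−0.78)/(1.45−0.78) = 0.8955 for the latter.
Terminal payoffs: V(1,0)=0.0000, V(1,1)=55.1800
(0,0): S=111.0000. Δ = (V_up−V_dn)/(S_up−S_dn) = (55.1800−0.0000)/(160.9500−86.5800) = 0.7420. V = [p*·55.1800 + (1−p*)·0.0000]/1.38 = 35.8079. B = V − Δ·S = -46.5503.
Check: Δ(0,0)·S0 + B(0,0) = 35.8079 = V0.

(0,0): Delta=0.7420 Bond=-46.5503
V0=35.8079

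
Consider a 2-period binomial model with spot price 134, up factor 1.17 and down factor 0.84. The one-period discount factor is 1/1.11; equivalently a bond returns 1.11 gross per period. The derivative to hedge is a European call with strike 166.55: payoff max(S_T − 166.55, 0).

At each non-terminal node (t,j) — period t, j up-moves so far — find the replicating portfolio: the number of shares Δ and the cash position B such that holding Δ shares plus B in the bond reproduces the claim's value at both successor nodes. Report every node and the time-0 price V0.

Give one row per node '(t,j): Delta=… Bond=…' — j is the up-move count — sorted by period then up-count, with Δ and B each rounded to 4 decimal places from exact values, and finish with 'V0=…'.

(0,0): Delta=0.2814 Bond=-28.5370
(1,0): Delta=0.0000 Bond=0.0000
(1,1): Delta=0.3263 Bond=-38.7152
V0=9.1726

No-arbitrage ⇒ martingale measure with p* = (R−d)/(u−d) = 0.8182.
At expiry t=2: V(2,0)=0.0000, V(2,1)=0.0000, V(2,2)=16.8826
Node (1,0) S=112.5600: V=(p*·0.0000+(1−p*)·0.0000)/1.11=0.0000; Δ=(0.0000−0.0000)/(131.6952−94.5504)=0.0000; B=V−Δ·S=0.0000
Node (1,1) S=156.7800: V=(p*·16.8826+(1−p*)·0.0000)/1.11=12.4442; Δ=(16.8826−0.0000)/(183.4326−131.6952)=0.3263; B=V−Δ·S=-38.7152
Node (0,0) S=134.0000: V=(p*·12.4442+(1−p*)·0.0000)/1.11=9.1726; Δ=(12.4442−0.0000)/(156.7800−112.5600)=0.2814; B=V−Δ·S=-28.5370
Root portfolio cost Δ·134+B reproduces V0=9.1726.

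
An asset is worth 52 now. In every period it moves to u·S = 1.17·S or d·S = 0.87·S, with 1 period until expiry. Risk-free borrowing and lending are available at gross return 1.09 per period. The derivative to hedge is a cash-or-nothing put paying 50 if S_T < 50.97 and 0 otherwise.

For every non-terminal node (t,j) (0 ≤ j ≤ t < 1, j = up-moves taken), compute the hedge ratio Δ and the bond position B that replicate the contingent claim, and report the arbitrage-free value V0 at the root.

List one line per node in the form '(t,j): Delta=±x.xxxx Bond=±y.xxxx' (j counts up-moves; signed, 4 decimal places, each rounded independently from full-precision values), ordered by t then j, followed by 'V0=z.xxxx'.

(0,0): Delta=-3.2051 Bond=178.8991
V0=12.2324

Under the risk-neutral measure, an up-move has probability p* = (R−d)/(u−d) = 0.7333 and values discount at R = 1.09.
At expiry t=1: V(1,0)=50.0000, V(1,1)=0.0000
(0,0): S=52.0000. Δ = (V_up−V_dn)/(S_up−S_dn) = (0.0000−50.0000)/(60.8400−45.2400) = -3.2051. V = [p*·0.0000 + (1−p*)·50.0000]/1.09 = 12.2324. B = V − Δ·S = 178.8991.
The time-0 hedge costs 12.2324, which is the no-arbitrage price.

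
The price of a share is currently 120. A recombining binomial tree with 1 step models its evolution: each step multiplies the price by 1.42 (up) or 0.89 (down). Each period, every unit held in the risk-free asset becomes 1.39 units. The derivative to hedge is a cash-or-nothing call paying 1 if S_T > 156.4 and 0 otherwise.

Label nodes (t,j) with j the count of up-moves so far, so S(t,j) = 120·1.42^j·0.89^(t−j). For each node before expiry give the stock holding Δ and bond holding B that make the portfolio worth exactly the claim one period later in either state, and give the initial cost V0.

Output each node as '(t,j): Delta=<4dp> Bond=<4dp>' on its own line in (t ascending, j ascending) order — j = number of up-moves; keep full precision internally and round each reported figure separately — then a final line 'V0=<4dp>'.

(0,0): Delta=0.0157 Bond=-1.2081
V0=0.6787

The replicating-portfolio and risk-neutral prices coincide; use p* = (1.39−0.89)/(1.42−0.89) = 0.9434 for the latter.
At expiry t=1: V(1,0)=0.0000, V(1,1)=1.0000
(0,0): S=120.0000. Δ = (V_up−V_dn)/(S_up−S_dn) = (1.0000−0.0000)/(170.4000−106.8000) = 0.0157. V = [p*·1.0000 + (1−p*)·0.0000]/1.39 = 0.6787. B = V − Δ·S = -1.2081.
Check: Δ(0,0)·S0 + B(0,0) = 0.6787 = V0.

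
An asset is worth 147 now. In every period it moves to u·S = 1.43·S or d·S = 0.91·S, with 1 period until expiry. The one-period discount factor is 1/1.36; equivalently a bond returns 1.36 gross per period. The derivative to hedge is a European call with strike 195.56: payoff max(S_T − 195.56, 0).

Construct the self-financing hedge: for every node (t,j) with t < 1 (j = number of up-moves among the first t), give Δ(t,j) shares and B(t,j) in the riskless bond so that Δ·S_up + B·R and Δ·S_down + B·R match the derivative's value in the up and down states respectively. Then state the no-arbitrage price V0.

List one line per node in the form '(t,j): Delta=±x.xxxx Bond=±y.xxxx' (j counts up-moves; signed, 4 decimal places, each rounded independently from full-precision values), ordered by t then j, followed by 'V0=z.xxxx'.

(0,0): Delta=0.1917 Bond=-18.8511
V0=9.3220

Risk-neutral probability p* = (R−d)/(u−d) = (1.36−0.91)/(1.43−0.91) = 0.8654.
Payoff layer (t=1): V(1,0)=0.0000, V(1,1)=14.6500
  t=0,j=0: stock 147.0000 → up 210.2100 (V=14.6500), down 133.7700 (V=0.0000). Price 9.3220; hedge Δ=0.1917, bond B=-18.8511.
Check: Δ(0,0)·S0 + B(0,0) = 9.3220 = V0.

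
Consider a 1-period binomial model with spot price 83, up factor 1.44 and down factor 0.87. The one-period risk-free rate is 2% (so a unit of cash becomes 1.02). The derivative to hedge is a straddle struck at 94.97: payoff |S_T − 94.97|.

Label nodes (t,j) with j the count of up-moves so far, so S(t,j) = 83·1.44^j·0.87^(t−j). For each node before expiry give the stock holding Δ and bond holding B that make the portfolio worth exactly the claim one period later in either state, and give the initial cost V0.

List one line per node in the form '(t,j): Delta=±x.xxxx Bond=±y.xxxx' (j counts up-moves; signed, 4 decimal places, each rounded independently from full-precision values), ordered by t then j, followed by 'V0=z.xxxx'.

Under the risk-neutral measure, an up-move has probability p* = (R−d)/(u−d) = 0.2632 and values discount at R = 1.02.
Terminal values V(1,·): V(1,0)=22.7600, V(1,1)=24.5500
Node (0,0) S=83.0000: V=(p*·24.5500+(1−p*)·22.7600)/1.02=22.7755; Δ=(24.5500−22.7600)/(119.5200−72.2100)=0.0378; B=V−Δ·S=19.6352
Each (Δ,B) replicates both successor values, so the strategy is self-financing and V0 is arbitrage-free.

(0,0): Delta=0.0378 Bond=19.6352
V0=22.7755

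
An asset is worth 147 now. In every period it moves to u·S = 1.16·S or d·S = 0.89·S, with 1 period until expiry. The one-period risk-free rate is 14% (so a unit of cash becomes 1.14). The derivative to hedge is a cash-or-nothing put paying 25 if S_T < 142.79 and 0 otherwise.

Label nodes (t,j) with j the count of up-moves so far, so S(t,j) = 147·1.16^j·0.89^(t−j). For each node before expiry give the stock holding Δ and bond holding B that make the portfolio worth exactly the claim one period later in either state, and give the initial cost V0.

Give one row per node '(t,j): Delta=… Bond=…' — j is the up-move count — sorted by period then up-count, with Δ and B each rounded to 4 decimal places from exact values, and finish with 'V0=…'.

(0,0): Delta=-0.6299 Bond=94.2170
V0=1.6244

Risk-neutral probability p* = (R−d)/(u−d) = (1.14−0.89)/(1.16−0.89) = 0.9259.
Terminal values V(1,·): V(1,0)=25.0000, V(1,1)=0.0000
Node (0,0) S=147.0000: V=(p*·0.0000+(1−p*)·25.0000)/1.14=1.6244; Δ=(0.0000−25.0000)/(170.5200−130.8300)=-0.6299; B=V−Δ·S=94.2170
Each (Δ,B) replicates both successor values, so the strategy is self-financing and V0 is arbitrage-free.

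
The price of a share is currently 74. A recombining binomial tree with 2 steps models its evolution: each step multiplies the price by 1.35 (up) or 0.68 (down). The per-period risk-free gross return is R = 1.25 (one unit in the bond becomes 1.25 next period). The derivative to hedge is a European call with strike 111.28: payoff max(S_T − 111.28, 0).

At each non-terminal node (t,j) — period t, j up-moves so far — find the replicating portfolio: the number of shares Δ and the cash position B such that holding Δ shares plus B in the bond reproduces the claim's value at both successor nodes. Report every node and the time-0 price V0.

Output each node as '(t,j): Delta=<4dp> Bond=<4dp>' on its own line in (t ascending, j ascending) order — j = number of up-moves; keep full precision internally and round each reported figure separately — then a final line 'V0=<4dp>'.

Risk-neutral probability p* = (R−d)/(u−d) = (1.25−0.68)/(1.35−0.68) = 0.8507.
Terminal payoffs: V(2,0)=0.0000, V(2,1)=0.0000, V(2,2)=23.5850
  t=1,j=0: stock 50.3200 → up 67.9320 (V=0.0000), down 34.2176 (V=0.0000). Price 0.0000; hedge Δ=0.0000, bond B=0.0000.
  t=1,j=1: stock 99.9000 → up 134.8650 (V=23.5850), down 67.9320 (V=0.0000). Price 16.0519; hedge Δ=0.3524, bond B=-19.1496.
  t=0,j=0: stock 74.0000 → up 99.9000 (V=16.0519), down 50.3200 (V=0.0000). Price 10.9249; hedge Δ=0.3238, bond B=-13.0332.
Root portfolio cost Δ·74+B reproduces V0=10.9249.

(0,0): Delta=0.3238 Bond=-13.0332
(1,0): Delta=0.0000 Bond=0.0000
(1,1): Delta=0.3524 Bond=-19.1496
V0=10.9249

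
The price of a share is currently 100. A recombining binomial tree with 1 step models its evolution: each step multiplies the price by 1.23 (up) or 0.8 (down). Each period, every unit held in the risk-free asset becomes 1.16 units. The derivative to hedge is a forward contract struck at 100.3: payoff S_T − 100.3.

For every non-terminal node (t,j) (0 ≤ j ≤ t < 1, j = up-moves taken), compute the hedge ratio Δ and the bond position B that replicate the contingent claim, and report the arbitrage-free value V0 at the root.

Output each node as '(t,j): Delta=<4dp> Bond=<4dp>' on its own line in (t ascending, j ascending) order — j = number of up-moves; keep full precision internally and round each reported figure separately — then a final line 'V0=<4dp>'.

No-arbitrage ⇒ martingale measure with p* = (R−d)/(u−d) = 0.8372.
Terminal payoffs: V(1,0)=-20.3000, V(1,1)=22.7000
(0,0): S=100.0000. Δ = (V_up−V_dn)/(S_up−S_dn) = (22.7000−-20.3000)/(123.0000−80.0000) = 1.0000. V = [p*·22.7000 + (1−p*)·-20.3000]/1.16 = 13.5345. B = V − Δ·S = -86.4655.
Self-financing check: at every node Δ·S+B equals the discounted successor values.

(0,0): Delta=1.0000 Bond=-86.4655
V0=13.5345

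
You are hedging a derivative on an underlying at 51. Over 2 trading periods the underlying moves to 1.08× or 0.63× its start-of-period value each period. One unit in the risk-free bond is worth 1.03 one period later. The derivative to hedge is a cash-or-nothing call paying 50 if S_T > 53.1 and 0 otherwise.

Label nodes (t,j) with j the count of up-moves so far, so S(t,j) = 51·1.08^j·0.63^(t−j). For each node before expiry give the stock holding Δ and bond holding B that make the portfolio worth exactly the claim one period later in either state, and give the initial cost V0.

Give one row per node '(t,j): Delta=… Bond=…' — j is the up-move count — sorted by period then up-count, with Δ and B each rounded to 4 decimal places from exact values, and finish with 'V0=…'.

The replicating-portfolio and risk-neutral prices coincide; use p* = (1.03−0.63)/(1.08−0.63) = 0.8889 for the latter.
Terminal payoffs: V(2,0)=0.0000, V(2,1)=0.0000, V(2,2)=50.0000
(1,0): S=32.1300. Δ = (V_up−V_dn)/(S_up−S_dn) = (0.0000−0.0000)/(34.7004−20.2419) = 0.0000. V = [p*·0.0000 + (1−p*)·0.0000]/1.03 = 0.0000. B = V − Δ·S = 0.0000.
(1,1): S=55.0800. Δ = (V_up−V_dn)/(S_up−S_dn) = (50.0000−0.0000)/(59.4864−34.7004) = 2.0173. V = [p*·50.0000 + (1−p*)·0.0000]/1.03 = 43.1499. B = V − Δ·S = -67.9612.
(0,0): S=51.0000. Δ = (V_up−V_dn)/(S_up−S_dn) = (43.1499−0.0000)/(55.0800−32.1300) = 1.8802. V = [p*·43.1499 + (1−p*)·0.0000]/1.03 = 37.2384. B = V − Δ·S = -58.6504.
Self-financing check: at every node Δ·S+B equals the discounted successor values.

(0,0): Delta=1.8802 Bond=-58.6504
(1,0): Delta=0.0000 Bond=0.0000
(1,1): Delta=2.0173 Bond=-67.9612
V0=37.2384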